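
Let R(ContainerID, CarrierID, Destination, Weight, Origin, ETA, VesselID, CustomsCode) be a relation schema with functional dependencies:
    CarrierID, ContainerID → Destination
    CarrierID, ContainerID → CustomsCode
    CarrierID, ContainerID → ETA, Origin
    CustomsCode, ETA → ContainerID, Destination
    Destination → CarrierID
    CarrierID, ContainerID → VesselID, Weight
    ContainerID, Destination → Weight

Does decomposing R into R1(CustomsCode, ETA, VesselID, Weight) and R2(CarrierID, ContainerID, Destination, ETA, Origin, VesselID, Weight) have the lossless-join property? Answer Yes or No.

The shared attributes are {ETA, VesselID, Weight} and {ETA, VesselID, Weight}⁺ = {ETA, VesselID, Weight}.
R1 ⊄ {ETA, VesselID, Weight} and R2 ⊄ {ETA, VesselID, Weight}, so the split is lossy.

No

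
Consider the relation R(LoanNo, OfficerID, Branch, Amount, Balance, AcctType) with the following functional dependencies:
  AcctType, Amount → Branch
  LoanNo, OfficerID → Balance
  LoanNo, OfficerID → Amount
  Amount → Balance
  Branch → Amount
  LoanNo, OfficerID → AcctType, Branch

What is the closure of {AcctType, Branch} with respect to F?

Start with {AcctType, Branch}.
Branch → Amount applies; add {Amount} → now {AcctType, Amount, Branch}.
Amount → Balance applies; add {Balance} → now {AcctType, Amount, Balance, Branch}.
No further FD applies.

{AcctType, Amount, Balance, Branch}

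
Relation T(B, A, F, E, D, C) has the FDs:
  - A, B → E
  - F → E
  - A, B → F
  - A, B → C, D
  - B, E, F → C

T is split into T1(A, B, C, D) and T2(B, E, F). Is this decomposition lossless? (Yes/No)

No

The shared attributes are {B} and {B}⁺ = {B}.
Neither T1 nor T2 is contained in that closure, so the decomposition is lossy.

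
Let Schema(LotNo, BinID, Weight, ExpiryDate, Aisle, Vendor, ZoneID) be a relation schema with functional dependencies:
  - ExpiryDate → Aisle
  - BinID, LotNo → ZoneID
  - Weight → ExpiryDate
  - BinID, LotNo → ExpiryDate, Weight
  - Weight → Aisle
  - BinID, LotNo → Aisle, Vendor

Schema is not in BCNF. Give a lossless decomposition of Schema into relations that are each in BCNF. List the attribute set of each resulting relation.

Candidate key of the original relation: {BinID, LotNo}.
{Aisle, BinID, ExpiryDate, LotNo, Vendor, Weight, ZoneID}: {ExpiryDate} determines {Aisle, ExpiryDate} here but is not a superkey — split on ExpiryDate → Aisle, giving {Aisle, ExpiryDate} and {BinID, ExpiryDate, LotNo, Vendor, Weight, ZoneID}.
{Aisle, ExpiryDate} is in BCNF.
{BinID, ExpiryDate, LotNo, Vendor, Weight, ZoneID}: {Weight} determines {ExpiryDate, Weight} here but is not a superkey — split on Weight → ExpiryDate, giving {ExpiryDate, Weight} and {BinID, LotNo, Vendor, Weight, ZoneID}.
{ExpiryDate, Weight} is in BCNF.
{BinID, LotNo, Vendor, Weight, ZoneID} is in BCNF.

{Aisle, ExpiryDate}; {BinID, LotNo, Vendor, Weight, ZoneID}; {ExpiryDate, Weight}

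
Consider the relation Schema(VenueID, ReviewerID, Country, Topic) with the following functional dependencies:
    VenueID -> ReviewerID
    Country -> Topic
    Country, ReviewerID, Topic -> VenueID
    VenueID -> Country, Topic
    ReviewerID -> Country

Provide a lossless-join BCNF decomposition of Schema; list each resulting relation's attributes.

{Country, ReviewerID, VenueID}; {Country, Topic}

Candidate keys of the original relation: {ReviewerID}, {VenueID}.
{Country, ReviewerID, Topic, VenueID}: {Country} determines {Country, Topic} here but is not a superkey — split on Country -> Topic, giving {Country, Topic} and {Country, ReviewerID, VenueID}.
{Country, Topic} is in BCNF.
{Country, ReviewerID, VenueID} is in BCNF.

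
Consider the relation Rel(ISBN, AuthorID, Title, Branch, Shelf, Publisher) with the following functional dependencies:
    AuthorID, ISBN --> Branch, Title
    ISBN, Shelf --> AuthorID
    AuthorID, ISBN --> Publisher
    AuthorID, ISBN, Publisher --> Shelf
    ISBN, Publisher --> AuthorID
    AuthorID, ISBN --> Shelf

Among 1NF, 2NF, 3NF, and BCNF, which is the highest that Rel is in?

Candidate keys: {AuthorID, ISBN}, {ISBN, Publisher}, {ISBN, Shelf}. Prime attributes: {AuthorID, ISBN, Publisher, Shelf}.
Every FD has a superkey on the left, so the relation is in BCNF.

BCNF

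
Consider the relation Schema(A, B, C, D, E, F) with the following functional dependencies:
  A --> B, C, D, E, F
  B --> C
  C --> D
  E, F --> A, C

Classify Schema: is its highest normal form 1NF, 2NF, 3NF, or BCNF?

2NF

Candidate keys: {A}, {E, F}. Prime attributes: {A, E, F}.
For B --> C we have {B}⁺ = {B, C, D}; {B} is not a superkey, so BCNF fails.
Because {C} is non-prime and the left side of B --> C is not a superkey, the relation is not in 3NF.
No proper subset of a key has a non-prime attribute in its closure, so there is no partial dependency; 2NF holds.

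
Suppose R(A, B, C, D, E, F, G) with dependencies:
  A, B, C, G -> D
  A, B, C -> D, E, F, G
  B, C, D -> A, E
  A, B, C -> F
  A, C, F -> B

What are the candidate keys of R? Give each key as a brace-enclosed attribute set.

{C} never appears on the right of any FD, so every key must include it.
{A, B, C}⁺ = {A, B, C, D, E, F, G}, which is every attribute, so {A, B, C} is a candidate key.
{A, C, F}⁺ = {A, B, C, D, E, F, G}, which is every attribute, so {A, C, F} is a candidate key.
{B, C, D}⁺ = {A, B, C, D, E, F, G}, which is every attribute, so {B, C, D} is a candidate key.
No proper subset of any of these is a key, and no other minimal superkey exists.

{A, B, C}, {A, C, F}, {B, C, D}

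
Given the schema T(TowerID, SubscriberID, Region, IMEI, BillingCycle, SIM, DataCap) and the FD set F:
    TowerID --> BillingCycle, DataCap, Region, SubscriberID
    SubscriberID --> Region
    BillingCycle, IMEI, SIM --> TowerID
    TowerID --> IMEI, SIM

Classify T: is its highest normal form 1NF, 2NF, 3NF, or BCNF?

2NF

Candidate keys: {BillingCycle, IMEI, SIM}, {TowerID}. Prime attributes: {BillingCycle, IMEI, SIM, TowerID}.
SubscriberID --> Region breaks BCNF: {SubscriberID}⁺ = {Region, SubscriberID}, so {SubscriberID} is not a superkey.
SubscriberID --> Region has non-prime {Region} on the right and a non-superkey on the left, so 3NF fails.
Checking every proper subset of each key, none determines a non-prime attribute — 2NF is satisfied.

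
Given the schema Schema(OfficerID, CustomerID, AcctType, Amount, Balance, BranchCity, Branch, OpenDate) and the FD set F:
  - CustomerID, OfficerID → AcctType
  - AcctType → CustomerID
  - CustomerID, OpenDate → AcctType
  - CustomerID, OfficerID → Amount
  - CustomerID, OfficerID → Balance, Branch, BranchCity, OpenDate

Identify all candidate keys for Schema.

{AcctType, OfficerID}, {CustomerID, OfficerID}

No FD produces {OfficerID}, so it must be in every candidate key.
{AcctType, OfficerID}⁺ = {AcctType, Amount, Balance, Branch, BranchCity, CustomerID, OfficerID, OpenDate} — all of the relation — so {AcctType, OfficerID} is a candidate key.
{CustomerID, OfficerID}⁺ = {AcctType, Amount, Balance, Branch, BranchCity, CustomerID, OfficerID, OpenDate} — all of the relation — so {CustomerID, OfficerID} is a candidate key.
These are minimal and exhaustive — every other superkey contains one of them.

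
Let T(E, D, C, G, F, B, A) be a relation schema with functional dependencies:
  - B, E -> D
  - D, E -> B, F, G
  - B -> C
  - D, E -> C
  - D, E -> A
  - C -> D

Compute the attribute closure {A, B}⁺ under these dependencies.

{A, B, C, D}

Start with {A, B}.
B -> C applies; add {C} → now {A, B, C}.
C -> D applies; add {D} → now {A, B, C, D}.
No further FD applies.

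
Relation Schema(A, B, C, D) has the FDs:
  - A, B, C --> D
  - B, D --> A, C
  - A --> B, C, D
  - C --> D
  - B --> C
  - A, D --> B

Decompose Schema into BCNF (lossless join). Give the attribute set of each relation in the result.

{A, B, C}; {C, D}

Candidate keys of the original relation: {A}, {B}.
{A, B, C, D}: {C} determines {C, D} here but is not a superkey — split on C --> D, giving {C, D} and {A, B, C}.
{C, D} has no BCNF violation.
{A, B, C} has no BCNF violation.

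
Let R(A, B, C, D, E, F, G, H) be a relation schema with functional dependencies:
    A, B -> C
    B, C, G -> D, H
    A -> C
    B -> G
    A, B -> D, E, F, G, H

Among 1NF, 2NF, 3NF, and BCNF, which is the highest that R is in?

1NF

Candidate key: {A, B}. Prime attributes: {A, B}.
B, C, G -> D, H breaks BCNF: {B, C, G}⁺ = {B, C, D, G, H}, so {B, C, G} is not a superkey.
B, C, G -> D, H determines the non-prime attributes {D, H} from a non-superkey — 3NF is violated.
{A} is a proper subset of the key {A, B}, and {A}⁺ contains the non-prime attribute {C} — a partial dependency, so 2NF is violated.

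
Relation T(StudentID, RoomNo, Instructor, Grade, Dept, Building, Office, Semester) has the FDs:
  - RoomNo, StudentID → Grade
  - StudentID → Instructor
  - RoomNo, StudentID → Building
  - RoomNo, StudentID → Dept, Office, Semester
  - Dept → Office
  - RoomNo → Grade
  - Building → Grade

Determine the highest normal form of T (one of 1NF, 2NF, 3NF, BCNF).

1NF

Candidate key: {RoomNo, StudentID}. Prime attributes: {RoomNo, StudentID}.
StudentID → Instructor: {StudentID}⁺ = {Instructor, StudentID}, which is not all of the attributes, so the left side is not a superkey — BCNF is violated.
StudentID → Instructor determines the non-prime attribute {Instructor} from a non-superkey — 3NF is violated.
{RoomNo} is a proper subset of the key {RoomNo, StudentID}, and {RoomNo}⁺ contains the non-prime attribute {Grade} — a partial dependency, so 2NF is violated.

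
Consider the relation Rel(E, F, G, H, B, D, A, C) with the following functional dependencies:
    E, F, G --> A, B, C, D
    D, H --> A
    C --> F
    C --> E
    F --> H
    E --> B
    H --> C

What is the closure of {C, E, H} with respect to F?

{B, C, E, F, H}

Start with {C, E, H}.
C --> F applies; add {F} → now {C, E, F, H}.
E --> B applies; add {B} → now {B, C, E, F, H}.
No further FD applies.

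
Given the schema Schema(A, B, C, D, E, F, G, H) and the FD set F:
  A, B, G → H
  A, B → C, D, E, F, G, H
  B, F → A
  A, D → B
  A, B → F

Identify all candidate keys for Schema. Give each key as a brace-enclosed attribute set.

Closure of {A, B} is {A, B, C, D, E, F, G, H}, the whole schema; {A, B} is a candidate key.
Closure of {A, D} is {A, B, C, D, E, F, G, H}, the whole schema; {A, D} is a candidate key.
Closure of {B, F} is {A, B, C, D, E, F, G, H}, the whole schema; {B, F} is a candidate key.
No proper subset of any of these is a key, and no other minimal superkey exists.

{A, B}, {A, D}, {B, F}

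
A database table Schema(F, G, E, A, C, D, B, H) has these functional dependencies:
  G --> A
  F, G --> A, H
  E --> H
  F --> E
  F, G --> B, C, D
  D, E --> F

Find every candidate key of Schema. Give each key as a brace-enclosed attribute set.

Attributes never on any right-hand side: {G} — every candidate key must contain it.
{F, G}⁺ = {A, B, C, D, E, F, G, H} — all of the relation — so {F, G} is a candidate key.
{D, E, G}⁺ = {A, B, C, D, E, F, G, H} — all of the relation — so {D, E, G} is a candidate key.
These are minimal and exhaustive — every other superkey contains one of them.

{D, E, G}, {F, G}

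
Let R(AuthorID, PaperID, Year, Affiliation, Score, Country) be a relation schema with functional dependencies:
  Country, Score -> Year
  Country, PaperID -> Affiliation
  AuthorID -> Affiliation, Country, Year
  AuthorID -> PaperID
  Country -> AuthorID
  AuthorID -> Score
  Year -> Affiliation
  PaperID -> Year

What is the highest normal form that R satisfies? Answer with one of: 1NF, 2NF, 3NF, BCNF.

Candidate keys: {AuthorID}, {Country}. Prime attributes: {AuthorID, Country}.
Year -> Affiliation breaks BCNF: {Year}⁺ = {Affiliation, Year}, so {Year} is not a superkey.
Year -> Affiliation has non-prime {Affiliation} on the right and a non-superkey on the left, so 3NF fails.
With only single-attribute keys there can be no partial dependency, so 2NF holds.

2NF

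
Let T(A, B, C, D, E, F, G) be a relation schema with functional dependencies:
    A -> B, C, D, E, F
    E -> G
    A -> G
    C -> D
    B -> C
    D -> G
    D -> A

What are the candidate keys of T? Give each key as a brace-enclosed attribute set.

{A}⁺ = {A, B, C, D, E, F, G} — all of the relation — so {A} is a candidate key.
{B}⁺ = {A, B, C, D, E, F, G} — all of the relation — so {B} is a candidate key.
{C}⁺ = {A, B, C, D, E, F, G} — all of the relation — so {C} is a candidate key.
{D}⁺ = {A, B, C, D, E, F, G} — all of the relation — so {D} is a candidate key.
These are minimal and exhaustive — every other superkey contains one of them.

{A}, {B}, {C}, {D}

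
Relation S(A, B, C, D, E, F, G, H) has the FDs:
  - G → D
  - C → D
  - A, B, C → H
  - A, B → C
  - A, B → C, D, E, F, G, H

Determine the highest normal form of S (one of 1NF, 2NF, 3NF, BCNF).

2NF

Candidate key: {A, B}. Prime attributes: {A, B}.
For G → D we have {G}⁺ = {D, G}; {G} is not a superkey, so BCNF fails.
G → D has non-prime {D} on the right and a non-superkey on the left, so 3NF fails.
No proper subset of a key has a non-prime attribute in its closure, so there is no partial dependency; 2NF holds.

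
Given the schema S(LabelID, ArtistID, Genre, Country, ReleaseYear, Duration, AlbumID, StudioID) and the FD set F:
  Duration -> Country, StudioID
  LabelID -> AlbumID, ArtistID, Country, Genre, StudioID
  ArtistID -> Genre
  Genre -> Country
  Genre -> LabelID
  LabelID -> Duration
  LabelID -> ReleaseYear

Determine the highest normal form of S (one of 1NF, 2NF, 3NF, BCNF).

Candidate keys: {ArtistID}, {Genre}, {LabelID}. Prime attributes: {ArtistID, Genre, LabelID}.
Duration -> Country, StudioID: {Duration}⁺ = {Country, Duration, StudioID}, which is not all of the attributes, so the left side is not a superkey — BCNF is violated.
Duration -> Country, StudioID has non-prime {Country, StudioID} on the right and a non-superkey on the left, so 3NF fails.
All keys have size 1, which rules out partial dependencies — 2NF is satisfied.

2NF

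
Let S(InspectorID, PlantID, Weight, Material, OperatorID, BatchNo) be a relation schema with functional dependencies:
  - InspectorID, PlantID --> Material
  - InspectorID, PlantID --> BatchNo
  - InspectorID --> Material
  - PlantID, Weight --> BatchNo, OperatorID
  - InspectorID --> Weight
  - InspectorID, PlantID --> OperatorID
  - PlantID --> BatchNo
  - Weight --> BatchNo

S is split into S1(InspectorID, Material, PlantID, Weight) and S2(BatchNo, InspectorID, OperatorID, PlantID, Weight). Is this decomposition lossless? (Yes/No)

Common attributes: {InspectorID, PlantID, Weight}; their closure is {BatchNo, InspectorID, Material, OperatorID, PlantID, Weight}.
This includes all of S1, so the common attributes are a superkey of S1 — the join is lossless.

Yes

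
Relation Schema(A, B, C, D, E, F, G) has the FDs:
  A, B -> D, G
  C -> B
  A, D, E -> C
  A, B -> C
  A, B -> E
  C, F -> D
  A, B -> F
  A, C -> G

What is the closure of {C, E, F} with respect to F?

{B, C, D, E, F}

Start with {C, E, F}.
C -> B applies; add {B} → now {B, C, E, F}.
C, F -> D applies; add {D} → now {B, C, D, E, F}.
No further FD applies.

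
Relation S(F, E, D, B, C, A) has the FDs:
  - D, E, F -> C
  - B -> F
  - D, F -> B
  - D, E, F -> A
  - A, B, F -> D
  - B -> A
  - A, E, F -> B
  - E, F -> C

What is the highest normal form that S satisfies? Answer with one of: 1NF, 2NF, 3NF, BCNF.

Candidate keys: {A, E, F}, {B, E}, {D, E, F}. Prime attributes: {A, B, D, E, F}.
B -> F breaks BCNF: {B}⁺ = {A, B, D, F}, so {B} is not a superkey.
E, F -> C determines the non-prime attribute {C} from a non-superkey — 3NF is violated.
{E, F} is a proper subset of the key {A, E, F}, and {E, F}⁺ contains the non-prime attribute {C} — a partial dependency, so 2NF is violated.

1NF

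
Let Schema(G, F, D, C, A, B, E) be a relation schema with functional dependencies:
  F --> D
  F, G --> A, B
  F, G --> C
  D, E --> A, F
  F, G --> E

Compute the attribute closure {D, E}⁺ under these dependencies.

Start with {D, E}.
D, E --> A, F applies; add {A, F} → now {A, D, E, F}.
No further FD applies.

{A, D, E, F}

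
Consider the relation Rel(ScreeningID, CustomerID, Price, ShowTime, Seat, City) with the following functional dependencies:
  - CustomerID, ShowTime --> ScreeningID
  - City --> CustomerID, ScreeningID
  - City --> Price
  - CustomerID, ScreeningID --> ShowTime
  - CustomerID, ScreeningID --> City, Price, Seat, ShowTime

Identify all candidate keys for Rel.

{City}, {CustomerID, ScreeningID}, {CustomerID, ShowTime}

{City}⁺ = {City, CustomerID, Price, ScreeningID, Seat, ShowTime}, which is every attribute, so {City} is a candidate key.
{CustomerID, ScreeningID}⁺ = {City, CustomerID, Price, ScreeningID, Seat, ShowTime}, which is every attribute, so {CustomerID, ScreeningID} is a candidate key.
{CustomerID, ShowTime}⁺ = {City, CustomerID, Price, ScreeningID, Seat, ShowTime}, which is every attribute, so {CustomerID, ShowTime} is a candidate key.
Any other superkey properly contains one of these, so there are no further candidate keys.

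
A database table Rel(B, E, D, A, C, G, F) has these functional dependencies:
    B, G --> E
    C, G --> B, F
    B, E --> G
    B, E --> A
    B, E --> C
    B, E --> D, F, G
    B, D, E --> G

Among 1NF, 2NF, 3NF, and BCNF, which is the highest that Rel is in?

Candidate keys: {B, E}, {B, G}, {C, G}. Prime attributes: {B, C, E, G}.
The left-hand side of every FD is a superkey, so BCNF is satisfied.

BCNF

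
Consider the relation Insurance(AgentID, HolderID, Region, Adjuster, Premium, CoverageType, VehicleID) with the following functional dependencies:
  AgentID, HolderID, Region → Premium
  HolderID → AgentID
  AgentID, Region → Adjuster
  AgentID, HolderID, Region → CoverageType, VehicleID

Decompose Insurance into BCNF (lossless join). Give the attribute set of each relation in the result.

{Adjuster, CoverageType, HolderID, Premium, Region, VehicleID}; {AgentID, HolderID}

Candidate key of the original relation: {HolderID, Region}.
In {Adjuster, AgentID, CoverageType, HolderID, Premium, Region, VehicleID}, {HolderID} is not a superkey ({HolderID}⁺ restricted to this set is {AgentID, HolderID}), so split on HolderID → AgentID into {AgentID, HolderID} and {Adjuster, CoverageType, HolderID, Premium, Region, VehicleID}.
{AgentID, HolderID} has no BCNF violation.
{Adjuster, CoverageType, HolderID, Premium, Region, VehicleID} has no BCNF violation.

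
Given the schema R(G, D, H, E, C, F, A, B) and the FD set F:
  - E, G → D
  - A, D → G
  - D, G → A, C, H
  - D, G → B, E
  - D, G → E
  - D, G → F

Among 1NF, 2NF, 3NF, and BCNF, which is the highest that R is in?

BCNF

Candidate keys: {A, D}, {D, G}, {E, G}. Prime attributes: {A, D, E, G}.
The left-hand side of every FD is a superkey, so BCNF is satisfied.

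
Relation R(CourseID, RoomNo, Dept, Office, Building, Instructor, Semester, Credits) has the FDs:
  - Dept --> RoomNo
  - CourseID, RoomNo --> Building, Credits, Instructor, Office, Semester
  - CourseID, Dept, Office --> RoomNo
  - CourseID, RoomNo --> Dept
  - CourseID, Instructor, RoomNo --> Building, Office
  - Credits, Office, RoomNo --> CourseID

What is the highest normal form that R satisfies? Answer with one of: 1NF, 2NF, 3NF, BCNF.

Candidate keys: {CourseID, Dept}, {CourseID, RoomNo}, {Credits, Dept, Office}, {Credits, Office, RoomNo}. Prime attributes: {CourseID, Credits, Dept, Office, RoomNo}.
Dept --> RoomNo: {Dept}⁺ = {Dept, RoomNo}, which is not all of the attributes, so the left side is not a superkey — BCNF is violated.
But every attribute on its right side ({RoomNo}) is prime, and the same holds for every other non-superkey FD, so 3NF still holds.

3NF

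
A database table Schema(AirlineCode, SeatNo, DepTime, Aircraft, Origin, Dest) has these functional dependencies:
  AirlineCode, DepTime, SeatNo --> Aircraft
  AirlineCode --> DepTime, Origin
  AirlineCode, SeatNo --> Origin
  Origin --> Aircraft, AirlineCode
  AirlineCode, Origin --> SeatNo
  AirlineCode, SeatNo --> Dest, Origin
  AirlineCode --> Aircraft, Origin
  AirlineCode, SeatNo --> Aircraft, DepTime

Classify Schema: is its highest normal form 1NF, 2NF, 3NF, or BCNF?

BCNF

Candidate keys: {AirlineCode}, {Origin}. Prime attributes: {AirlineCode, Origin}.
The left-hand side of every FD is a superkey, so BCNF is satisfied.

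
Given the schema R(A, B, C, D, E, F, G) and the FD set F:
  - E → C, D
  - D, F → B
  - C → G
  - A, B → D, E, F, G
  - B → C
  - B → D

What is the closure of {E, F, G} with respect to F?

Start with {E, F, G}.
E → C, D applies; add {C, D} → now {C, D, E, F, G}.
D, F → B applies; add {B} → now {B, C, D, E, F, G}.
No further FD applies.

{B, C, D, E, F, G}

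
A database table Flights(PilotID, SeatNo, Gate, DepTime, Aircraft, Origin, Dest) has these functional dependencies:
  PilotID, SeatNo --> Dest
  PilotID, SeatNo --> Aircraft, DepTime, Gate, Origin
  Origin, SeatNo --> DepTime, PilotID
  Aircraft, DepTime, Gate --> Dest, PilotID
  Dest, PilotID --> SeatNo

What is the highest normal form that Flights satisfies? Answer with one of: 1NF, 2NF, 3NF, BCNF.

BCNF

Candidate keys: {Aircraft, DepTime, Gate}, {Dest, PilotID}, {Origin, SeatNo}, {PilotID, SeatNo}. Prime attributes: {Aircraft, DepTime, Dest, Gate, Origin, PilotID, SeatNo}.
The left-hand side of every FD is a superkey, so BCNF is satisfied.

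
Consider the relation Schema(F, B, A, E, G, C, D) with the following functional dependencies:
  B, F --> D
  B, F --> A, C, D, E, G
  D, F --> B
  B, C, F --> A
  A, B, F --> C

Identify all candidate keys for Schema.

{F} never appears on the right of any FD, so every key must include it.
{B, F}⁺ = {A, B, C, D, E, F, G} — all of the relation — so {B, F} is a candidate key.
{D, F}⁺ = {A, B, C, D, E, F, G} — all of the relation — so {D, F} is a candidate key.
These are minimal and exhaustive — every other superkey contains one of them.

{B, F}, {D, F}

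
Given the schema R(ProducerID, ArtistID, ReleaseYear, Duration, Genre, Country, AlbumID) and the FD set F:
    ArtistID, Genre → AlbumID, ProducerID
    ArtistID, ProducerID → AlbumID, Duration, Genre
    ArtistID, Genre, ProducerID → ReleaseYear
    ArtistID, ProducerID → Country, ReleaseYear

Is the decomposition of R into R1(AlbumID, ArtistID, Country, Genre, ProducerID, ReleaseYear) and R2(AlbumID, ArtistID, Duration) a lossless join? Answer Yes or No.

No

R1 ∩ R2 = {AlbumID, ArtistID}; its closure under F is {AlbumID, ArtistID}.
The closure covers neither R1 nor R2 entirely; the join is not lossless.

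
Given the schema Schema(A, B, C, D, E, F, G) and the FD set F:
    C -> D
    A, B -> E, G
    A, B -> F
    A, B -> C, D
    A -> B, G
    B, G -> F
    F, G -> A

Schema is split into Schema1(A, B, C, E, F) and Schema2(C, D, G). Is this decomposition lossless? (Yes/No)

The shared attributes are {C} and {C}⁺ = {C, D}.
Schema1 ⊄ {C, D} and Schema2 ⊄ {C, D}, so the split is lossy.

No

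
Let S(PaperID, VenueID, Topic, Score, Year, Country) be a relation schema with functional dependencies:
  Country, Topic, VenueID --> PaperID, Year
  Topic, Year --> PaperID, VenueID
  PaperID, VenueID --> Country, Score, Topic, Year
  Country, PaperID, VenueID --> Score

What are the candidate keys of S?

{PaperID, VenueID}⁺ = {Country, PaperID, Score, Topic, VenueID, Year} — all of the relation — so {PaperID, VenueID} is a candidate key.
{Topic, Year}⁺ = {Country, PaperID, Score, Topic, VenueID, Year} — all of the relation — so {Topic, Year} is a candidate key.
{Country, Topic, VenueID}⁺ = {Country, PaperID, Score, Topic, VenueID, Year} — all of the relation — so {Country, Topic, VenueID} is a candidate key.
No proper subset of any of these is a key, and no other minimal superkey exists.

{Country, Topic, VenueID}, {PaperID, VenueID}, {Topic, Year}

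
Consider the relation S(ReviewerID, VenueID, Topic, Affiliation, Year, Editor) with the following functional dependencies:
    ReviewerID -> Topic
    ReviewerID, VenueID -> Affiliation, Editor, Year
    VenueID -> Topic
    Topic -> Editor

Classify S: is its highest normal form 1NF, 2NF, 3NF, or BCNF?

Candidate key: {ReviewerID, VenueID}. Prime attributes: {ReviewerID, VenueID}.
For ReviewerID -> Topic we have {ReviewerID}⁺ = {Editor, ReviewerID, Topic}; {ReviewerID} is not a superkey, so BCNF fails.
Because {Topic} is non-prime and the left side of ReviewerID -> Topic is not a superkey, the relation is not in 3NF.
{ReviewerID} is a proper subset of the key {ReviewerID, VenueID}, and {ReviewerID}⁺ contains the non-prime attributes {Editor, Topic} — a partial dependency, so 2NF is violated.

1NF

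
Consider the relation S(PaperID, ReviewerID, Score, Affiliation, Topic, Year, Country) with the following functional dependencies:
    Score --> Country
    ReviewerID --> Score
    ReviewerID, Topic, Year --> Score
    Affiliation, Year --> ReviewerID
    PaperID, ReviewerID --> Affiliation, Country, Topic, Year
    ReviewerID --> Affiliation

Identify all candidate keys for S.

{Affiliation, PaperID, Year}, {PaperID, ReviewerID}

No FD produces {PaperID}, so it must be in every candidate key.
{PaperID, ReviewerID}⁺ = {Affiliation, Country, PaperID, ReviewerID, Score, Topic, Year}, which is every attribute, so {PaperID, ReviewerID} is a candidate key.
{Affiliation, PaperID, Year}⁺ = {Affiliation, Country, PaperID, ReviewerID, Score, Topic, Year}, which is every attribute, so {Affiliation, PaperID, Year} is a candidate key.
Any other superkey properly contains one of these, so there are no further candidate keys.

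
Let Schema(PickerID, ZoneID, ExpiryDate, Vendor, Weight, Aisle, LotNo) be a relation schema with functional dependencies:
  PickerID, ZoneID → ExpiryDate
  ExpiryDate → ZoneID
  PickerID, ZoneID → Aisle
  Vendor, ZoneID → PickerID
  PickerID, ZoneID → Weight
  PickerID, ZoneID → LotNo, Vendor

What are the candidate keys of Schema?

{ExpiryDate, PickerID} is a candidate key since {ExpiryDate, PickerID}⁺ = {Aisle, ExpiryDate, LotNo, PickerID, Vendor, Weight, ZoneID} covers every attribute.
{ExpiryDate, Vendor} is a candidate key since {ExpiryDate, Vendor}⁺ = {Aisle, ExpiryDate, LotNo, PickerID, Vendor, Weight, ZoneID} covers every attribute.
{PickerID, ZoneID} is a candidate key since {PickerID, ZoneID}⁺ = {Aisle, ExpiryDate, LotNo, PickerID, Vendor, Weight, ZoneID} covers every attribute.
{Vendor, ZoneID} is a candidate key since {Vendor, ZoneID}⁺ = {Aisle, ExpiryDate, LotNo, PickerID, Vendor, Weight, ZoneID} covers every attribute.
Any other superkey properly contains one of these, so there are no further candidate keys.

{ExpiryDate, PickerID}, {ExpiryDate, Vendor}, {PickerID, ZoneID}, {Vendor, ZoneID}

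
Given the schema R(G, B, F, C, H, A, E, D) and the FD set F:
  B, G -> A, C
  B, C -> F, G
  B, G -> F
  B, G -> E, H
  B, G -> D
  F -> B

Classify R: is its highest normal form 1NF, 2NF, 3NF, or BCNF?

3NF

Candidate keys: {B, C}, {B, G}, {C, F}, {F, G}. Prime attributes: {B, C, F, G}.
F -> B breaks BCNF: {F}⁺ = {B, F}, so {F} is not a superkey.
Its right-hand attributes {B} are all prime, as are those of every other non-superkey FD — the relation is in 3NF.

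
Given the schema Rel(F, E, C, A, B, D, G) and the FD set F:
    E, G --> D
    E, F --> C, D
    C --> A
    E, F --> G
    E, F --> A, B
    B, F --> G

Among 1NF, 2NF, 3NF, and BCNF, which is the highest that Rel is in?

Candidate key: {E, F}. Prime attributes: {E, F}.
For E, G --> D we have {E, G}⁺ = {D, E, G}; {E, G} is not a superkey, so BCNF fails.
Because {D} is non-prime and the left side of E, G --> D is not a superkey, the relation is not in 3NF.
No non-prime attribute depends on a proper subset of any candidate key, so 2NF holds.

2NF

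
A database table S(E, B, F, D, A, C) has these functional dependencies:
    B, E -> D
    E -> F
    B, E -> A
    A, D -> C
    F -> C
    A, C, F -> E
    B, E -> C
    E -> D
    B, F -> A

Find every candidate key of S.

No FD produces {B}, so it must be in every candidate key.
{B, E}⁺ = {A, B, C, D, E, F}, which is every attribute, so {B, E} is a candidate key.
{B, F}⁺ = {A, B, C, D, E, F}, which is every attribute, so {B, F} is a candidate key.
Any other superkey properly contains one of these, so there are no further candidate keys.

{B, E}, {B, F}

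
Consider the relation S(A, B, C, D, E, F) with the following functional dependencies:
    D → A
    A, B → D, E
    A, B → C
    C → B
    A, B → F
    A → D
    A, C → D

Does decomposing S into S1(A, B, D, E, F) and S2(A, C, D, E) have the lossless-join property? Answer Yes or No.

No

S1 ∩ S2 = {A, D, E}; its closure under F is {A, D, E}.
The closure covers neither S1 nor S2 entirely; the join is not lossless.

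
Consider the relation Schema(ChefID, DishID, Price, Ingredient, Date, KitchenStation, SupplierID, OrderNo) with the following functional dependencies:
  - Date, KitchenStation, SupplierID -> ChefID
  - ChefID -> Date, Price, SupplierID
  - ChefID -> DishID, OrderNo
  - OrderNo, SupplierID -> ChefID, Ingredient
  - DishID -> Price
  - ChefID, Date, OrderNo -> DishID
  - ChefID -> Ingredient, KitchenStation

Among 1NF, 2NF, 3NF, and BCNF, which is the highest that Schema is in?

Candidate keys: {ChefID}, {Date, KitchenStation, SupplierID}, {OrderNo, SupplierID}. Prime attributes: {ChefID, Date, KitchenStation, OrderNo, SupplierID}.
DishID -> Price: {DishID}⁺ = {DishID, Price}, which is not all of the attributes, so the left side is not a superkey — BCNF is violated.
DishID -> Price has non-prime {Price} on the right and a non-superkey on the left, so 3NF fails.
Checking every proper subset of each key, none determines a non-prime attribute — 2NF is satisfied.

2NF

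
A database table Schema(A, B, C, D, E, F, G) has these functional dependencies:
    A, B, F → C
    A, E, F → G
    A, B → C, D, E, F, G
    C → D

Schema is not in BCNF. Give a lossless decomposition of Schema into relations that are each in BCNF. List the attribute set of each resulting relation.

Candidate key of the original relation: {A, B}.
In {A, B, C, D, E, F, G}, {A, E, F} is not a superkey ({A, E, F}⁺ restricted to this set is {A, E, F, G}), so split on A, E, F → G into {A, E, F, G} and {A, B, C, D, E, F}.
{A, E, F, G}: every determinant is a superkey — BCNF.
In {A, B, C, D, E, F}, {C} is not a superkey ({C}⁺ restricted to this set is {C, D}), so split on C → D into {C, D} and {A, B, C, E, F}.
{C, D}: every determinant is a superkey — BCNF.
{A, B, C, E, F}: every determinant is a superkey — BCNF.

{A, B, C, E, F}; {A, E, F, G}; {C, D}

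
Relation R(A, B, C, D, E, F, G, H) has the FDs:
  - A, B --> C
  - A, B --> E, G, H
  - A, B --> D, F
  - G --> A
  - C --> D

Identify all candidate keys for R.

Attributes never on any right-hand side: {B} — every candidate key must contain it.
Closure of {A, B} is {A, B, C, D, E, F, G, H}, the whole schema; {A, B} is a candidate key.
Closure of {B, G} is {A, B, C, D, E, F, G, H}, the whole schema; {B, G} is a candidate key.
Any other superkey properly contains one of these, so there are no further candidate keys.

{A, B}, {B, G}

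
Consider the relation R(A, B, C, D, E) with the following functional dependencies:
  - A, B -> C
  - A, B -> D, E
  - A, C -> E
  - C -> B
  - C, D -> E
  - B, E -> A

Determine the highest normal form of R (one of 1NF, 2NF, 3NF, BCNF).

3NF

Candidate keys: {A, B}, {A, C}, {B, E}, {C, D}, {C, E}. Prime attributes: {A, B, C, D, E}.
C -> B: {C}⁺ = {B, C}, which is not all of the attributes, so the left side is not a superkey — BCNF is violated.
Since {B} ⊆ prime attributes and every other non-superkey FD also has a prime right side, the schema is in 3NF.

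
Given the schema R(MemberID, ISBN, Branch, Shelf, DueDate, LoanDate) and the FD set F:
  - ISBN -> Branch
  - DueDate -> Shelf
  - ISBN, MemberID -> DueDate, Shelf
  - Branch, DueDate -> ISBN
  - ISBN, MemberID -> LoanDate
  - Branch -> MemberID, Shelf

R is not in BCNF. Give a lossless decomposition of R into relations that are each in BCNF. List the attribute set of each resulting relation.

Candidate keys of the original relation: {Branch, DueDate}, {ISBN}.
Within {Branch, DueDate, ISBN, LoanDate, MemberID, Shelf}: {DueDate}⁺ ∩ {Branch, DueDate, ISBN, LoanDate, MemberID, Shelf} = {DueDate, Shelf}, not the whole set, so DueDate -> Shelf violates BCNF; decompose into {DueDate, Shelf} and {Branch, DueDate, ISBN, LoanDate, MemberID}.
{DueDate, Shelf} has no BCNF violation.
Within {Branch, DueDate, ISBN, LoanDate, MemberID}: {Branch}⁺ ∩ {Branch, DueDate, ISBN, LoanDate, MemberID} = {Branch, MemberID}, not the whole set, so Branch -> MemberID violates BCNF; decompose into {Branch, MemberID} and {Branch, DueDate, ISBN, LoanDate}.
{Branch, MemberID} has no BCNF violation.
{Branch, DueDate, ISBN, LoanDate} has no BCNF violation.

{Branch, DueDate, ISBN, LoanDate}; {Branch, MemberID}; {DueDate, Shelf}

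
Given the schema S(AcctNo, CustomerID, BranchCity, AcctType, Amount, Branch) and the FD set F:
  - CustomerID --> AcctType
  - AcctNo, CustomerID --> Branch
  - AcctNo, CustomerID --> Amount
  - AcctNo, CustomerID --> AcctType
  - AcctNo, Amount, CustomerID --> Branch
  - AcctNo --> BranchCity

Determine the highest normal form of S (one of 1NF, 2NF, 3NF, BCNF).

1NF

Candidate key: {AcctNo, CustomerID}. Prime attributes: {AcctNo, CustomerID}.
CustomerID --> AcctType: {CustomerID}⁺ = {AcctType, CustomerID}, which is not all of the attributes, so the left side is not a superkey — BCNF is violated.
Because {AcctType} is non-prime and the left side of CustomerID --> AcctType is not a superkey, the relation is not in 3NF.
The proper key subset {AcctNo} of {AcctNo, CustomerID} determines non-prime {BranchCity}, so the relation is not even in 2NF.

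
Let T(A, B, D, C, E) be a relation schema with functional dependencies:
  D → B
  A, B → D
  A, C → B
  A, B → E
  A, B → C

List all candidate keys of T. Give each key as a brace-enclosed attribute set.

{A, B}, {A, C}, {A, D}

Attributes never on any right-hand side: {A} — every candidate key must contain it.
{A, B} is a candidate key since {A, B}⁺ = {A, B, C, D, E} covers every attribute.
{A, C} is a candidate key since {A, C}⁺ = {A, B, C, D, E} covers every attribute.
{A, D} is a candidate key since {A, D}⁺ = {A, B, C, D, E} covers every attribute.
Any other superkey properly contains one of these, so there are no further candidate keys.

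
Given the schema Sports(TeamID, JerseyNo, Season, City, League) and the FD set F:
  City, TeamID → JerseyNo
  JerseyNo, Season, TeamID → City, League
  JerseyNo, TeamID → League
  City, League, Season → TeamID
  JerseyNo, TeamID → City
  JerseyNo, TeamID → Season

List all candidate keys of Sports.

{City, League, Season}, {City, TeamID}, {JerseyNo, TeamID}

{City, TeamID} is a candidate key since {City, TeamID}⁺ = {City, JerseyNo, League, Season, TeamID} covers every attribute.
{JerseyNo, TeamID} is a candidate key since {JerseyNo, TeamID}⁺ = {City, JerseyNo, League, Season, TeamID} covers every attribute.
{City, League, Season} is a candidate key since {City, League, Season}⁺ = {City, JerseyNo, League, Season, TeamID} covers every attribute.
Any other superkey properly contains one of these, so there are no further candidate keys.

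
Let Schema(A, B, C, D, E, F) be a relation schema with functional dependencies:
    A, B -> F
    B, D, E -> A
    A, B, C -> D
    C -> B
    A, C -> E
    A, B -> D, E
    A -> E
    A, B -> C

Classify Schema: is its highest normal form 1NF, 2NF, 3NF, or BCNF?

Candidate keys: {A, B}, {A, C}, {B, D, E}, {C, D, E}. Prime attributes: {A, B, C, D, E}.
For C -> B we have {C}⁺ = {B, C}; {C} is not a superkey, so BCNF fails.
But every attribute on its right side ({B}) is prime, and the same holds for every other non-superkey FD, so 3NF still holds.

3NF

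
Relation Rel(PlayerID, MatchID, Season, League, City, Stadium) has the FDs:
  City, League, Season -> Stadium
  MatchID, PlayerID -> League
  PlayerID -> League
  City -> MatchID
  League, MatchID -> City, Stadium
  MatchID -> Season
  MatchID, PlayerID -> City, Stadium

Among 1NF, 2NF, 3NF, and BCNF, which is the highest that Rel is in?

Candidate keys: {City, PlayerID}, {MatchID, PlayerID}. Prime attributes: {City, MatchID, PlayerID}.
City, League, Season -> Stadium: {City, League, Season}⁺ = {City, League, MatchID, Season, Stadium}, which is not all of the attributes, so the left side is not a superkey — BCNF is violated.
City, League, Season -> Stadium has non-prime {Stadium} on the right and a non-superkey on the left, so 3NF fails.
{City} is a proper subset of the key {City, PlayerID}, and {City}⁺ contains the non-prime attribute {Season} — a partial dependency, so 2NF is violated.

1NF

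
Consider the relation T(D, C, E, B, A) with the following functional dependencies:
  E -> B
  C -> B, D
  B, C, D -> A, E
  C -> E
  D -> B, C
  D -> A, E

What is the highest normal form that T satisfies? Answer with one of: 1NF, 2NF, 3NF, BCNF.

2NF

Candidate keys: {C}, {D}. Prime attributes: {C, D}.
E -> B breaks BCNF: {E}⁺ = {B, E}, so {E} is not a superkey.
E -> B determines the non-prime attribute {B} from a non-superkey — 3NF is violated.
Every candidate key is a single attribute, so no partial dependency is possible; 2NF holds.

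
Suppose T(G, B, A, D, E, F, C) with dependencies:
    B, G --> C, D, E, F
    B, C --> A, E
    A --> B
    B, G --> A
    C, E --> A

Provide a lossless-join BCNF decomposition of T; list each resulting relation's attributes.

Candidate keys of the original relation: {A, G}, {B, G}, {C, E, G}.
Within {A, B, C, D, E, F, G}: {B, C}⁺ ∩ {A, B, C, D, E, F, G} = {A, B, C, E}, not the whole set, so B, C --> A, E violates BCNF; decompose into {A, B, C, E} and {B, C, D, F, G}.
Within {A, B, C, E}: {A}⁺ ∩ {A, B, C, E} = {A, B}, not the whole set, so A --> B violates BCNF; decompose into {A, B} and {A, C, E}.
{A, B} has no BCNF violation.
{A, C, E} has no BCNF violation.
{B, C, D, F, G} has no BCNF violation.

{A, B}; {A, C, E}; {B, C, D, F, G}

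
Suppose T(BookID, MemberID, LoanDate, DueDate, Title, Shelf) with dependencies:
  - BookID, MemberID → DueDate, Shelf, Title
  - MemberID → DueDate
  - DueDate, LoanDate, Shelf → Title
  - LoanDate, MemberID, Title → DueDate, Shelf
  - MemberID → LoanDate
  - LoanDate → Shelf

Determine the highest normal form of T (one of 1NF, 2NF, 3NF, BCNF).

Candidate key: {BookID, MemberID}. Prime attributes: {BookID, MemberID}.
MemberID → DueDate: {MemberID}⁺ = {DueDate, LoanDate, MemberID, Shelf, Title}, which is not all of the attributes, so the left side is not a superkey — BCNF is violated.
Because {DueDate} is non-prime and the left side of MemberID → DueDate is not a superkey, the relation is not in 3NF.
The proper key subset {MemberID} of {BookID, MemberID} determines non-prime {DueDate, LoanDate, Shelf, Title}, so the relation is not even in 2NF.

1NF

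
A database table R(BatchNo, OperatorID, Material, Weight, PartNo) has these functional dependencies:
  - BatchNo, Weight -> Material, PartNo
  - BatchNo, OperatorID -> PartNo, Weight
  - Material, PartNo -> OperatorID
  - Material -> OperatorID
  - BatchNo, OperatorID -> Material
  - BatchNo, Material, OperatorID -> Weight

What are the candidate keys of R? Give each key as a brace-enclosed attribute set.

{BatchNo, Material}, {BatchNo, OperatorID}, {BatchNo, Weight}

{BatchNo} never appears on the right of any FD, so every key must include it.
{BatchNo, Material} is a candidate key since {BatchNo, Material}⁺ = {BatchNo, Material, OperatorID, PartNo, Weight} covers every attribute.
{BatchNo, OperatorID} is a candidate key since {BatchNo, OperatorID}⁺ = {BatchNo, Material, OperatorID, PartNo, Weight} covers every attribute.
{BatchNo, Weight} is a candidate key since {BatchNo, Weight}⁺ = {BatchNo, Material, OperatorID, PartNo, Weight} covers every attribute.
Any other superkey properly contains one of these, so there are no further candidate keys.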